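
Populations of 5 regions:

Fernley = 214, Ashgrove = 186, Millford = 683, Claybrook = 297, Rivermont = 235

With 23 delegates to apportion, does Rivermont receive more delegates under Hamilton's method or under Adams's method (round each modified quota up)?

Hamilton: Fernley 3, Ashgrove 3, Millford 10, Claybrook 4, Rivermont 3.
Adams: Fernley 3, Ashgrove 3, Millford 9, Claybrook 4, Rivermont 4.
Rivermont gets 3 under Hamilton and 4 under Adams.

Adams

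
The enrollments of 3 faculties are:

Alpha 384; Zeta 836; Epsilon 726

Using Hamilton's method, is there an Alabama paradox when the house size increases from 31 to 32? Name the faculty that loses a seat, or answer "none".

At 31 seats: Alpha 6, Zeta 13, Epsilon 12.
At 32 seats: Alpha 6, Zeta 14, Epsilon 12.
No faculty's allocation decreased.

none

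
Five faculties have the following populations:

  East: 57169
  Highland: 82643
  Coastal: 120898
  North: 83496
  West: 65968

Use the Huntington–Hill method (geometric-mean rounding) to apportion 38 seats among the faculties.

East=5, Highland=8, Coastal=11, North=8, West=6

With divisor 10783: modified quotas East 5.302, Highland 7.664, Coastal 11.212, North 7.743, West 6.118.
Geometric-mean thresholds: East √(5·6)=5.477, Highland √(7·8)=7.483, Coastal √(11·12)=11.489, North √(7·8)=7.483, West √(6·7)=6.481.
Each quota rounded against its threshold gives East 5, Highland 8, Coastal 11, North 8, West 6 (total 38).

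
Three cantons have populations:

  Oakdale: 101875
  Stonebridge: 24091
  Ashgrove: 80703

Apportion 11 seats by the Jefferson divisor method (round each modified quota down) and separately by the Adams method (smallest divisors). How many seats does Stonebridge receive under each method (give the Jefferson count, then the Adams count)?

Jefferson: Oakdale 6, Stonebridge 1, Ashgrove 4.
Adams: Oakdale 5, Stonebridge 2, Ashgrove 4.
Stonebridge gets 1 under Jefferson and 2 under Adams.

1 and 2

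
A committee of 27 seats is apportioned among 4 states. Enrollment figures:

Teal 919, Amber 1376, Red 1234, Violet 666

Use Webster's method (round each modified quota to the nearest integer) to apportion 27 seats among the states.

Teal 6, Amber 9, Red 8, Violet 4

Standard divisor 4195/27 ≈ 155.37; standard quotas: Teal 5.915, Amber 8.856, Red 7.942, Violet 4.287.
Rounding to the nearest integer gives Teal 6, Amber 9, Red 8, Violet 4 — total 27, matching the house size, so no adjustment is needed.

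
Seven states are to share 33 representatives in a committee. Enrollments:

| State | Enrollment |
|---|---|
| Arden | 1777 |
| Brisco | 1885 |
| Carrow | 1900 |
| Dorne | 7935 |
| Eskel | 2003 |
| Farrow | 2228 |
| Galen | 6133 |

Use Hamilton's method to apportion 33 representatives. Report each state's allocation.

Arden 2; Brisco 3; Carrow 3; Dorne 11; Eskel 3; Farrow 3; Galen 8

Standard divisor: 23861 ÷ 33 ≈ 723.061.
Standard quotas: Arden 2.4576, Brisco 2.6070, Carrow 2.6277, Dorne 10.9742, Eskel 2.7702, Farrow 3.0813, Galen 8.4820.
Lower quotas: Arden 2, Brisco 2, Carrow 2, Dorne 10, Eskel 2, Farrow 3, Galen 8 (sum 29, leaving 4 seats).
Remainders in descending order: Dorne 0.9742, Eskel 0.7702, Carrow 0.6277, Brisco 0.6070, Galen 0.4820, Arden 0.4576, Farrow 0.0813.
The surplus seats go to Dorne, Eskel, Carrow, Brisco.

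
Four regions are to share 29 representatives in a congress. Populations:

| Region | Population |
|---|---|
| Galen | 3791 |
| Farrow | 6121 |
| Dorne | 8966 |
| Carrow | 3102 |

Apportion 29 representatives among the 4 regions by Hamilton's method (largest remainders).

Total 21980; standard divisor 21980/29 ≈ 757.931.
Standard quotas: Galen 5.0018, Farrow 8.0759, Dorne 11.8296, Carrow 4.0927.
Lower quotas: Galen 5, Farrow 8, Dorne 11, Carrow 4 (sum 28, leaving 1 seat).
Remainders in descending order: Dorne 0.8296, Carrow 0.0927, Farrow 0.0759, Galen 0.0018.
The surplus seat goes to Dorne.

Galen: 5, Farrow: 8, Dorne: 12, Carrow: 4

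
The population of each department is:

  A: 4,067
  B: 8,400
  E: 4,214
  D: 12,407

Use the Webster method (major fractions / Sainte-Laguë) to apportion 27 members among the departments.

A 4, B 8, E 4, D 11

Standard divisor 29088/27 ≈ 1077.333; standard quotas: A 3.775, B 7.797, E 3.912, D 11.516.
Rounding to the nearest integer gives 4, 8, 4, 12 = 28 seats, so the divisor must be adjusted.
With modified divisor 1100: modified quotas A 3.697, B 7.636, E 3.831, D 11.279.
Rounding to the nearest integer: A 4, B 8, E 4, D 11 (total 27).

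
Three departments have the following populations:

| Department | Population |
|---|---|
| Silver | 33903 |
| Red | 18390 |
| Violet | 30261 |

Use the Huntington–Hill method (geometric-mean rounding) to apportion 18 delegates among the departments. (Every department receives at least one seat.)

With divisor 4600: modified quotas Silver 7.370, Red 3.998, Violet 6.578.
Geometric-mean thresholds: Silver √(7·8)=7.483, Red √(3·4)=3.464, Violet √(6·7)=6.481.
Each quota rounded against its threshold gives Silver 7, Red 4, Violet 7 (total 18).

Silver 7, Red 4, Violet 7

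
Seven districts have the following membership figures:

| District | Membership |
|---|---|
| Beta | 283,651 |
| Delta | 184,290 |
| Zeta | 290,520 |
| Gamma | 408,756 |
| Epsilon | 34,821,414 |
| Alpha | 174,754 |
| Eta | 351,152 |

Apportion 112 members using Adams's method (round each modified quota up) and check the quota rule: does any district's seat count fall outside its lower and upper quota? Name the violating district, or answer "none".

Standard quotas: Beta 0.870, Delta 0.565, Zeta 0.891, Gamma 1.254, Epsilon 106.807, Alpha 0.536, Eta 1.077.
Adams allocation: Beta 1, Delta 1, Zeta 1, Gamma 2, Epsilon 104, Alpha 1, Eta 2.
Epsilon has quota 106.807 (lower 106, upper 107) but receives 104 — outside the quota interval.

Epsilon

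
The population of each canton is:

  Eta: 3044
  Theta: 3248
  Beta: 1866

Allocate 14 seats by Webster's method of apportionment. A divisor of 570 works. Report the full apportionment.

Eta: 5, Theta: 6, Beta: 3

With modified divisor 570: modified quotas Eta 5.340, Theta 5.698, Beta 3.274.
Rounding to the nearest integer: Eta 5, Theta 6, Beta 3 (total 14).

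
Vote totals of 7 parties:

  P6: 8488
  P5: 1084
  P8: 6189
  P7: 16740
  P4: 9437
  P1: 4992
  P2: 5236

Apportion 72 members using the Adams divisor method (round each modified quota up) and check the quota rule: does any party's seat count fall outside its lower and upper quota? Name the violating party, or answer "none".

P7

Standard quotas: P6 11.715, P5 1.496, P8 8.542, P7 23.105, P4 13.025, P1 6.890, P2 7.227.
Adams allocation: P6 12, P5 2, P8 9, P7 22, P4 13, P1 7, P2 7.
P7 has quota 23.105 (lower 23, upper 24) but receives 22 — outside the quota interval.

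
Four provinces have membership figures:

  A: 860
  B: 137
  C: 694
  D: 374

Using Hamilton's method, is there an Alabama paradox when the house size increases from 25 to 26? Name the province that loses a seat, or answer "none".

D

At 25 seats: A 10, B 2, C 8, D 5.
At 26 seats: A 11, B 2, C 9, D 4.
D drops from 5 to 4.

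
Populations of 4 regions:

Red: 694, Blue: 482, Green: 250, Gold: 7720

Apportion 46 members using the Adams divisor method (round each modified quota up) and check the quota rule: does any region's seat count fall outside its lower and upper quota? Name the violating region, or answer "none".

Standard quotas: Red 3.490, Blue 2.424, Green 1.257, Gold 38.828.
Adams allocation: Red 4, Blue 3, Green 2, Gold 37.
Gold has quota 38.828 (lower 38, upper 39) but receives 37 — outside the quota interval.

Gold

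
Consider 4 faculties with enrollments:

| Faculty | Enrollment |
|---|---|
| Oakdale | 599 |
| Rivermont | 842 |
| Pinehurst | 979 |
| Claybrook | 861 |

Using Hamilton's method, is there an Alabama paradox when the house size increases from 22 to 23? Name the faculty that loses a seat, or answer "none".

none

At 22 seats: Oakdale 4, Rivermont 6, Pinehurst 6, Claybrook 6.
At 23 seats: Oakdale 4, Rivermont 6, Pinehurst 7, Claybrook 6.
No faculty's allocation decreased.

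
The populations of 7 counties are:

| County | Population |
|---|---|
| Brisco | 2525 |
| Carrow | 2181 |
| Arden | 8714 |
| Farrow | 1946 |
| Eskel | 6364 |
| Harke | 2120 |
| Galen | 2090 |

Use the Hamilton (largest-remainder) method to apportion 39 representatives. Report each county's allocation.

Brisco 4, Carrow 3, Arden 13, Farrow 3, Eskel 10, Harke 3, Galen 3

The standard divisor is 25940/39 ≈ 665.128.
Standard quotas: Brisco 3.7963, Carrow 3.2791, Arden 13.1012, Farrow 2.9258, Eskel 9.5681, Harke 3.1874, Galen 3.1423.
Lower quotas: Brisco 3, Carrow 3, Arden 13, Farrow 2, Eskel 9, Harke 3, Galen 3 (sum 36, leaving 3 seats).
Remainders in descending order: Farrow 0.9258, Brisco 0.7963, Eskel 0.5681, Carrow 0.2791, Harke 0.1874, Galen 0.1423, Arden 0.1012.
Largest remainders: Farrow, Brisco, Eskel receive the extra seats.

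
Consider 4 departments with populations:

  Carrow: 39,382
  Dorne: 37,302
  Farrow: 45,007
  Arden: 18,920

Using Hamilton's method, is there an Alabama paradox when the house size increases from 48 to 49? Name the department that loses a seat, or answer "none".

At 48 seats: Carrow 13, Dorne 13, Farrow 15, Arden 7.
At 49 seats: Carrow 14, Dorne 13, Farrow 16, Arden 6.
Arden drops from 7 to 6.

Arden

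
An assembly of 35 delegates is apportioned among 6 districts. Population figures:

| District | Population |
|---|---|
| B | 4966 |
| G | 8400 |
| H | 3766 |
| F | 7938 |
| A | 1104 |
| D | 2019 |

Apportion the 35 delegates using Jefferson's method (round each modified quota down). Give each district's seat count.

Standard divisor 28193/35 ≈ 805.514; standard quotas: B 6.165, G 10.428, H 4.675, F 9.855, A 1.371, D 2.506.
Rounding down gives 6, 10, 4, 9, 1, 2 = 32 seats, so the divisor must be adjusted.
With modified divisor 740: modified quotas B 6.711, G 11.351, H 5.089, F 10.727, A 1.492, D 2.728.
Rounding down: B 6, G 11, H 5, F 10, A 1, D 2 (total 35).

B: 6; G: 11; H: 5; F: 10; A: 1; D: 2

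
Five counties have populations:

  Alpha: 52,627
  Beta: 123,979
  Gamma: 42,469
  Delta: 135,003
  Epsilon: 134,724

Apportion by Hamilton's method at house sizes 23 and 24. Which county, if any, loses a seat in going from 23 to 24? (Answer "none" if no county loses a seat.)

Alpha

At 23 seats: Alpha 3, Beta 6, Gamma 2, Delta 6, Epsilon 6.
At 24 seats: Alpha 2, Beta 6, Gamma 2, Delta 7, Epsilon 7.
Alpha drops from 3 to 2.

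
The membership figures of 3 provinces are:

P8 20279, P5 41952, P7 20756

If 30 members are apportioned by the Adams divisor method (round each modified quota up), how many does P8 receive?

Standard divisor 82987/30 ≈ 2766.233; standard quotas: P8 7.331, P5 15.166, P7 7.503.
Rounding up gives 8, 16, 8 = 32 seats, so the divisor must be adjusted.
With modified divisor 2930: modified quotas P8 6.921, P5 14.318, P7 7.084.
Rounding up: P8 7, P5 15, P7 8 (total 30).
P8 receives 7.

7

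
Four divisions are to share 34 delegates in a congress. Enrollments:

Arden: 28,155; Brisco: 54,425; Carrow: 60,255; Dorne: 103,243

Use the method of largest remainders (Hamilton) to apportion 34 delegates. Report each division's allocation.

Total 246078; standard divisor 246078/34 ≈ 7237.588.
Standard quotas: Arden 3.8901, Brisco 7.5198, Carrow 8.3253, Dorne 14.2648.
Lower quotas: Arden 3, Brisco 7, Carrow 8, Dorne 14 (sum 32, leaving 2 seats).
Remainders in descending order: Arden 0.8901, Brisco 0.5198, Carrow 0.3253, Dorne 0.2648.
The surplus seats go to Arden, Brisco.

Arden=4; Brisco=8; Carrow=8; Dorne=14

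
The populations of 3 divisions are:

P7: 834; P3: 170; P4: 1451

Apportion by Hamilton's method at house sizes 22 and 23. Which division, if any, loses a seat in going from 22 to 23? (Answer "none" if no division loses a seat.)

At 22 seats: P7 7, P3 2, P4 13.
At 23 seats: P7 8, P3 1, P4 14.
P3 drops from 2 to 1.

P3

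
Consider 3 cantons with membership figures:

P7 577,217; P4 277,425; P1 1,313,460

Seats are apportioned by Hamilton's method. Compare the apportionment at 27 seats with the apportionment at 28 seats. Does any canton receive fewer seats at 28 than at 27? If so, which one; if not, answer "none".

none

At 27 seats: P7 7, P4 4, P1 16.
At 28 seats: P7 7, P4 4, P1 17.
No canton's allocation decreased.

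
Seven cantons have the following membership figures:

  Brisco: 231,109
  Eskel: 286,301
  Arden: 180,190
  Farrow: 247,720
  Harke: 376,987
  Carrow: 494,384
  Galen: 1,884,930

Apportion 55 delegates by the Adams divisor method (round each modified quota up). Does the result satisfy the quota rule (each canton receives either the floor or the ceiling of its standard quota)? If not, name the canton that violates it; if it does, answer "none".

Galen

Standard quotas: Brisco 3.434, Eskel 4.254, Arden 2.677, Farrow 3.681, Harke 5.601, Carrow 7.346, Galen 28.007.
Adams allocation: Brisco 4, Eskel 4, Arden 3, Farrow 4, Harke 6, Carrow 7, Galen 27.
Galen has quota 28.007 (lower 28, upper 29) but receives 27 — outside the quota interval.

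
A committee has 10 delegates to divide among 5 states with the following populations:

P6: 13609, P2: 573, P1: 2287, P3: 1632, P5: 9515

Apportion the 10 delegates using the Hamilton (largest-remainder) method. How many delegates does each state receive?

P6 5; P2 0; P1 1; P3 1; P5 3

Standard divisor: 27616 ÷ 10 ≈ 2761.6.
Standard quotas: P6 4.9279, P2 0.2075, P1 0.8281, P3 0.5910, P5 3.4455.
Lower quotas: P6 4, P2 0, P1 0, P3 0, P5 3 (sum 7, leaving 3 seats).
Remainders in descending order: P6 0.9279, P1 0.8281, P3 0.5910, P5 0.4455, P2 0.2075.
Largest remainders: P6, P1, P3 receive the extra seats.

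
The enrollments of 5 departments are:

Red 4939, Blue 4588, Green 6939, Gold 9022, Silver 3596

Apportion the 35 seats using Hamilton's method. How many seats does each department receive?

Standard divisor: 29084 ÷ 35 ≈ 830.971.
Standard quotas: Red 5.9436, Blue 5.5212, Green 8.3505, Gold 10.8572, Silver 4.3275.
Lower quotas: Red 5, Blue 5, Green 8, Gold 10, Silver 4 (sum 32, leaving 3 seats).
Remainders in descending order: Red 0.9436, Gold 0.8572, Blue 0.5212, Green 0.3505, Silver 0.3275.
The surplus seats go to Red, Gold, Blue.

Red 6, Blue 6, Green 8, Gold 11, Silver 4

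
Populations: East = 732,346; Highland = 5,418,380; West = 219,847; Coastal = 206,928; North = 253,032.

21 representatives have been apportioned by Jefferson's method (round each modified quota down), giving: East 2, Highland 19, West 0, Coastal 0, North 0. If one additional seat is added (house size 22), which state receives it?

Highland

Priority for the next seat is population ÷ (current seats + 1).
Priorities: East 244115.333, Highland 270919.000, West 219847.000, Coastal 206928.000, North 253032.000.
Highest priority: Highland.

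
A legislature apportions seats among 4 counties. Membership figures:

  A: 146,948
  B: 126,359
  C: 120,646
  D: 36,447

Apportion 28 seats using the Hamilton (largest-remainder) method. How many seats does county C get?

8

The standard divisor is 430400/28 ≈ 15371.429.
Standard quotas: A 9.5598, B 8.2204, C 7.8487, D 2.3711.
Lower quotas: A 9, B 8, C 7, D 2 (sum 26, leaving 2 seats).
Remainders in descending order: C 0.8487, A 0.5598, D 0.3711, B 0.2204.
The surplus seats go to C, A.
C receives 8.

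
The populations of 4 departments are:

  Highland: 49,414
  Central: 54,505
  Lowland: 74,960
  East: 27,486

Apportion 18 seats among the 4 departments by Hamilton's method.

Highland 4, Central 5, Lowland 7, East 2

Standard divisor: 206365 ÷ 18 ≈ 11464.722.
Standard quotas: Highland 4.3101, Central 4.7541, Lowland 6.5383, East 2.3974.
Lower quotas: Highland 4, Central 4, Lowland 6, East 2 (sum 16, leaving 2 seats).
Remainders in descending order: Central 0.7541, Lowland 0.5383, East 0.3974, Highland 0.3101.
The surplus seats go to Central, Lowland.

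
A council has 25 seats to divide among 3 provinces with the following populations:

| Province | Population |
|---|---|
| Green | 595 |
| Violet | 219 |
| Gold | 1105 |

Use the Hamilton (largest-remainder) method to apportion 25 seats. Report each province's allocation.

Total 1919; standard divisor 1919/25 ≈ 76.76.
Standard quotas: Green 7.751, Violet 2.853, Gold 14.396.
Lower quotas: Green 7, Violet 2, Gold 14 (sum 23, leaving 2 seats).
Remainders in descending order: Violet 0.853, Green 0.751, Gold 0.396.
Largest remainders: Violet, Green receive the extra seats.

Green=8; Violet=3; Gold=14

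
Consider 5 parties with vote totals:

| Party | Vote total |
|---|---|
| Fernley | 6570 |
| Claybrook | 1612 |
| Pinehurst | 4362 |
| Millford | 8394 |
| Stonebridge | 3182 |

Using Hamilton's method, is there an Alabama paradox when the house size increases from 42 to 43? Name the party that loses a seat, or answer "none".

none

At 42 seats: Fernley 11, Claybrook 3, Pinehurst 8, Millford 15, Stonebridge 5.
At 43 seats: Fernley 12, Claybrook 3, Pinehurst 8, Millford 15, Stonebridge 5.
No party's allocation decreased.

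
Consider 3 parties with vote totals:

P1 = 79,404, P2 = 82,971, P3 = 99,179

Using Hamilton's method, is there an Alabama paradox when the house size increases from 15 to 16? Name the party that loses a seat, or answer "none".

At 15 seats: P1 4, P2 5, P3 6.
At 16 seats: P1 5, P2 5, P3 6.
No party's allocation decreased.

none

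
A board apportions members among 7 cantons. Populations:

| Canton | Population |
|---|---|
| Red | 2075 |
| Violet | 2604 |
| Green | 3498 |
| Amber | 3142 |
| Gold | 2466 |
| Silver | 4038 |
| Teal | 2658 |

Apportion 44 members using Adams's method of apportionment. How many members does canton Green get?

7

Standard divisor 20481/44 ≈ 465.477; standard quotas: Red 4.458, Violet 5.594, Green 7.515, Amber 6.750, Gold 5.298, Silver 8.675, Teal 5.710.
Rounding up gives 5, 6, 8, 7, 6, 9, 6 = 47 seats, so the divisor must be adjusted.
With modified divisor 510: modified quotas Red 4.069, Violet 5.106, Green 6.859, Amber 6.161, Gold 4.835, Silver 7.918, Teal 5.212.
Rounding up: Red 5, Violet 6, Green 7, Amber 7, Gold 5, Silver 8, Teal 6 (total 44).
Green receives 7.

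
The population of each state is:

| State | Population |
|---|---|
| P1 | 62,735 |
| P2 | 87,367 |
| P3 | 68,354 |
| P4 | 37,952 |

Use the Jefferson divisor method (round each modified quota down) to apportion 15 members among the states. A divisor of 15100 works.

P1 4; P2 5; P3 4; P4 2

With modified divisor 15100: modified quotas P1 4.155, P2 5.786, P3 4.527, P4 2.513.
Rounding down: P1 4, P2 5, P3 4, P4 2 (total 15).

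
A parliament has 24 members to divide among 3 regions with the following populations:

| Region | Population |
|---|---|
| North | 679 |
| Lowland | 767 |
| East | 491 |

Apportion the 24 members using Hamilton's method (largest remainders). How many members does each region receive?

The standard divisor is 1937/24 ≈ 80.708.
Standard quotas: North 8.413, Lowland 9.503, East 6.084.
Lower quotas: North 8, Lowland 9, East 6 (sum 23, leaving 1 seat).
Remainders in descending order: Lowland 0.503, North 0.413, East 0.084.
The surplus seat goes to Lowland.

North=8; Lowland=10; East=6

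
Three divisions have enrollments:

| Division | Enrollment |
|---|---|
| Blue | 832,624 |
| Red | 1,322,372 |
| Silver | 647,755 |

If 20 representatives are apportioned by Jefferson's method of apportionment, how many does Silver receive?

Standard divisor 2802751/20 ≈ 140137.55; standard quotas: Blue 5.941, Red 9.436, Silver 4.622.
Rounding down gives 5, 9, 4 = 18 seats, so the divisor must be adjusted.
With modified divisor 130900: modified quotas Blue 6.361, Red 10.102, Silver 4.948.
Rounding down: Blue 6, Red 10, Silver 4 (total 20).
Silver receives 4.

4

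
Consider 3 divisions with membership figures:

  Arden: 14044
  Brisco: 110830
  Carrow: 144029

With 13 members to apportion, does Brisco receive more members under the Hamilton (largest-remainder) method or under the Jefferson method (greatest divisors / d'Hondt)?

Jefferson

Hamilton: Arden 1, Brisco 5, Carrow 7.
Jefferson: Arden 0, Brisco 6, Carrow 7.
Brisco gets 5 under Hamilton and 6 under Jefferson.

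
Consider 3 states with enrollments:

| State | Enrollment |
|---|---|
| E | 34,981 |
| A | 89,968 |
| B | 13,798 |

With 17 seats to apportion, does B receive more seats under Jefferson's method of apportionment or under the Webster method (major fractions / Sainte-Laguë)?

Jefferson: E 4, A 12, B 1.
Webster: E 4, A 11, B 2.
B gets 1 under Jefferson and 2 under Webster.

Webster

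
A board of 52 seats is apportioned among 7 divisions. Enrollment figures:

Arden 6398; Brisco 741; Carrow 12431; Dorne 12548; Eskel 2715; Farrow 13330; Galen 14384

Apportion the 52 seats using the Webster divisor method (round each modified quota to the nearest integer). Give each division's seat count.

Arden=5, Brisco=1, Carrow=10, Dorne=11, Eskel=2, Farrow=11, Galen=12

Standard divisor 62547/52 ≈ 1202.827; standard quotas: Arden 5.319, Brisco 0.616, Carrow 10.335, Dorne 10.432, Eskel 2.257, Farrow 11.082, Galen 11.958.
Rounding to the nearest integer gives 5, 1, 10, 10, 2, 11, 12 = 51 seats, so the divisor must be adjusted.
With modified divisor 1190: modified quotas Arden 5.376, Brisco 0.623, Carrow 10.446, Dorne 10.545, Eskel 2.282, Farrow 11.202, Galen 12.087.
Rounding to the nearest integer: Arden 5, Brisco 1, Carrow 10, Dorne 11, Eskel 2, Farrow 11, Galen 12 (total 52).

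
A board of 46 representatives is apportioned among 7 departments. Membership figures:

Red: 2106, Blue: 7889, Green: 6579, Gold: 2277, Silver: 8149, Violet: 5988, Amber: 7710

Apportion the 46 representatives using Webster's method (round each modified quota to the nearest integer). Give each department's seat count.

Standard divisor 40698/46 ≈ 884.739; standard quotas: Red 2.380, Blue 8.917, Green 7.436, Gold 2.574, Silver 9.211, Violet 6.768, Amber 8.714.
Rounding to the nearest integer gives Red 2, Blue 9, Green 7, Gold 3, Silver 9, Violet 7, Amber 9 — total 46, matching the house size, so no adjustment is needed.

Red=2; Blue=9; Green=7; Gold=3; Silver=9; Violet=7; Amber=9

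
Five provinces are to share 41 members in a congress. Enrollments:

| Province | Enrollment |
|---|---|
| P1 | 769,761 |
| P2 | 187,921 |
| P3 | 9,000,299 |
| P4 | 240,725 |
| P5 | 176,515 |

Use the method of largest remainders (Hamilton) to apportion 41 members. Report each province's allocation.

Standard divisor: 10375221 ÷ 41 ≈ 253054.171.
Standard quotas: P1 3.0419, P2 0.7426, P3 35.5667, P4 0.9513, P5 0.6975.
Lower quotas: P1 3, P2 0, P3 35, P4 0, P5 0 (sum 38, leaving 3 seats).
Remainders in descending order: P4 0.9513, P2 0.7426, P5 0.6975, P3 0.5667, P1 0.0419.
The surplus seats go to P4, P2, P5.

P1=3; P2=1; P3=35; P4=1; P5=1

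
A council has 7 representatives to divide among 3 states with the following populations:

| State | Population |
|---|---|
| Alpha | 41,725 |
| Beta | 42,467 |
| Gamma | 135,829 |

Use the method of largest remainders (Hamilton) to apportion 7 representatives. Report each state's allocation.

Total 220021; standard divisor 220021/7 ≈ 31431.571.
Standard quotas: Alpha 1.3275, Beta 1.3511, Gamma 4.3214.
Lower quotas: Alpha 1, Beta 1, Gamma 4 (sum 6, leaving 1 seat).
Remainders in descending order: Beta 0.3511, Alpha 0.3275, Gamma 0.3214.
The surplus seat goes to Beta.

Alpha: 1, Beta: 2, Gamma: 4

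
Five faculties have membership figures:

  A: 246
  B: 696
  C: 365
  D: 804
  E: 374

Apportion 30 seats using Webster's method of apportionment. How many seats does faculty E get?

Standard divisor 2485/30 ≈ 82.833; standard quotas: A 2.970, B 8.402, C 4.406, D 9.706, E 4.515.
Rounding to the nearest integer gives A 3, B 8, C 4, D 10, E 5 — total 30, matching the house size, so no adjustment is needed.
E receives 5.

5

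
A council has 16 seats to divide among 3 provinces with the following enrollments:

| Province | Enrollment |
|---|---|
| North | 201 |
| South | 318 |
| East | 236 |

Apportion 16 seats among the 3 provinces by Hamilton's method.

North=4; South=7; East=5

The standard divisor is 755/16 ≈ 47.188.
Standard quotas: North 4.260, South 6.739, East 5.001.
Lower quotas: North 4, South 6, East 5 (sum 15, leaving 1 seat).
Remainders in descending order: South 0.739, North 0.260, East 0.001.
The surplus seat goes to South.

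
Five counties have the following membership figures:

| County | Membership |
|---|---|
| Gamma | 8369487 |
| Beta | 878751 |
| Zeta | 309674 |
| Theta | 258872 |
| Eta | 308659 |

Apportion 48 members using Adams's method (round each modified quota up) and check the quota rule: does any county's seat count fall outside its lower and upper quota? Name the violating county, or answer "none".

Gamma

Standard quotas: Gamma 39.676, Beta 4.166, Zeta 1.468, Theta 1.227, Eta 1.463.
Adams allocation: Gamma 38, Beta 4, Zeta 2, Theta 2, Eta 2.
Gamma has quota 39.676 (lower 39, upper 40) but receives 38 — outside the quota interval.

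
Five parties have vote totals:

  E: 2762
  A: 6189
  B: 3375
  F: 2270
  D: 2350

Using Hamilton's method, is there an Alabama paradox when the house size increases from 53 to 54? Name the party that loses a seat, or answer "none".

At 53 seats: E 9, A 19, B 11, F 7, D 7.
At 54 seats: E 9, A 20, B 11, F 7, D 7.
No party's allocation decreased.

none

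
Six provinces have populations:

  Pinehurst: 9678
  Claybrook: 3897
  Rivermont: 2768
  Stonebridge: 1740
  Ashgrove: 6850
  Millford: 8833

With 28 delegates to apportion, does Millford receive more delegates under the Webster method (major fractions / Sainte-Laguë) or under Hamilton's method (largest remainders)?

Webster

Webster: Pinehurst 8, Claybrook 3, Rivermont 2, Stonebridge 1, Ashgrove 6, Millford 8.
Hamilton: Pinehurst 8, Claybrook 3, Rivermont 2, Stonebridge 2, Ashgrove 6, Millford 7.
Millford gets 8 under Webster and 7 under Hamilton.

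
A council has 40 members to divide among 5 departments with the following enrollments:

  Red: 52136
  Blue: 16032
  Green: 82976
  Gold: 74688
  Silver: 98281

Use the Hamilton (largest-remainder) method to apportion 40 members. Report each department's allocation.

Red: 7, Blue: 2, Green: 10, Gold: 9, Silver: 12

The standard divisor is 324113/40 ≈ 8102.825.
Standard quotas: Red 6.4343, Blue 1.9786, Green 10.2404, Gold 9.2175, Silver 12.1292.
Lower quotas: Red 6, Blue 1, Green 10, Gold 9, Silver 12 (sum 38, leaving 2 seats).
Remainders in descending order: Blue 0.9786, Red 0.4343, Green 0.2404, Gold 0.2175, Silver 0.1292.
The surplus seats go to Blue, Red.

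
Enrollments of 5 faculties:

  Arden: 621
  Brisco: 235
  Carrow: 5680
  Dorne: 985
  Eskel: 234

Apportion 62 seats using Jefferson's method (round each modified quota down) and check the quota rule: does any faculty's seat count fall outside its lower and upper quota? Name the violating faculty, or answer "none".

Standard quotas: Arden 4.965, Brisco 1.879, Carrow 45.411, Dorne 7.875, Eskel 1.871.
Jefferson allocation: Arden 5, Brisco 1, Carrow 47, Dorne 8, Eskel 1.
Carrow has quota 45.411 (lower 45, upper 46) but receives 47 — outside the quota interval.

Carrow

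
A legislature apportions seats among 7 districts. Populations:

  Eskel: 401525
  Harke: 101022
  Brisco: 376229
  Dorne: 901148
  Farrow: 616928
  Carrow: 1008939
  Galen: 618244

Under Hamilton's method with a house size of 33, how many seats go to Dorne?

8

Total 4024035; standard divisor 4024035/33 ≈ 121940.455.
Standard quotas: Eskel 3.2928, Harke 0.8285, Brisco 3.0854, Dorne 7.3901, Farrow 5.0593, Carrow 8.2740, Galen 5.0700.
Lower quotas: Eskel 3, Harke 0, Brisco 3, Dorne 7, Farrow 5, Carrow 8, Galen 5 (sum 31, leaving 2 seats).
Remainders in descending order: Harke 0.8285, Dorne 0.3901, Eskel 0.2928, Carrow 0.2740, Brisco 0.0854, Galen 0.0700, Farrow 0.0593.
Largest remainders: Harke, Dorne receive the extra seats.
Dorne receives 8.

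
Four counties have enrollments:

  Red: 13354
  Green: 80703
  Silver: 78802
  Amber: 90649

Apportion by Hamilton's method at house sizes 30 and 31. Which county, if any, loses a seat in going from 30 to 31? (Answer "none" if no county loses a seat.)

none

At 30 seats: Red 2, Green 9, Silver 9, Amber 10.
At 31 seats: Red 2, Green 9, Silver 9, Amber 11.
No county's allocation decreased.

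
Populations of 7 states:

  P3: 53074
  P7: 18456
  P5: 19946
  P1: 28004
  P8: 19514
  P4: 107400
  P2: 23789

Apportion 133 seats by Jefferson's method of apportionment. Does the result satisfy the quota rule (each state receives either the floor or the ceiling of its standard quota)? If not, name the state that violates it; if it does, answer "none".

P4

Standard quotas: P3 26.126, P7 9.085, P5 9.819, P1 13.785, P8 9.606, P4 52.869, P2 11.710.
Jefferson allocation: P3 26, P7 9, P5 10, P1 14, P8 9, P4 54, P2 11.
P4 has quota 52.869 (lower 52, upper 53) but receives 54 — outside the quota interval.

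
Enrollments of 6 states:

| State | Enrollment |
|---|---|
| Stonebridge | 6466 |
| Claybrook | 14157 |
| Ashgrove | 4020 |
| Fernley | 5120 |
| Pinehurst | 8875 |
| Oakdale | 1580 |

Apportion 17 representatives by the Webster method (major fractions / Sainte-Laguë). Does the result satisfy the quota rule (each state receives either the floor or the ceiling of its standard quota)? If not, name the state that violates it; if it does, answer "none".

none

Standard quotas: Stonebridge 2.733, Claybrook 5.984, Ashgrove 1.699, Fernley 2.164, Pinehurst 3.751, Oakdale 0.668.
Webster allocation: Stonebridge 3, Claybrook 6, Ashgrove 2, Fernley 2, Pinehurst 3, Oakdale 1.
Every allocation lies between the lower and upper quota.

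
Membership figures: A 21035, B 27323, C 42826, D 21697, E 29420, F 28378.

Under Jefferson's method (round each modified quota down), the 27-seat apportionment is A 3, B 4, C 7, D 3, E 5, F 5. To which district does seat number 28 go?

B

Priority for the next seat is population ÷ (current seats + 1).
Priorities: A 5258.750, B 5464.600, C 5353.250, D 5424.250, E 4903.333, F 4729.667.
Highest priority: B.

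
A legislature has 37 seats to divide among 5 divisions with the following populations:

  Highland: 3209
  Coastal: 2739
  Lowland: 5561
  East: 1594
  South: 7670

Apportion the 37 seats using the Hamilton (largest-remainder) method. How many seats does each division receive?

Highland: 6, Coastal: 5, Lowland: 10, East: 3, South: 13

Standard divisor: 20773 ÷ 37 ≈ 561.432.
Standard quotas: Highland 5.7157, Coastal 4.8786, Lowland 9.9050, East 2.8392, South 13.6615.
Lower quotas: Highland 5, Coastal 4, Lowland 9, East 2, South 13 (sum 33, leaving 4 seats).
Remainders in descending order: Lowland 0.9050, Coastal 0.8786, East 0.8392, Highland 0.7157, South 0.6615.
The surplus seats go to Lowland, Coastal, East, Highland.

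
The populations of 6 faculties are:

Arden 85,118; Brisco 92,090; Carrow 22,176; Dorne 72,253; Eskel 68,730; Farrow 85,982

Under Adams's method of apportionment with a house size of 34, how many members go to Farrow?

7

Standard divisor 426349/34 ≈ 12539.676; standard quotas: Arden 6.788, Brisco 7.344, Carrow 1.768, Dorne 5.762, Eskel 5.481, Farrow 6.857.
Rounding up gives 7, 8, 2, 6, 6, 7 = 36 seats, so the divisor must be adjusted.
With modified divisor 14000: modified quotas Arden 6.080, Brisco 6.578, Carrow 1.584, Dorne 5.161, Eskel 4.909, Farrow 6.142.
Rounding up: Arden 7, Brisco 7, Carrow 2, Dorne 6, Eskel 5, Farrow 7 (total 34).
Farrow receives 7.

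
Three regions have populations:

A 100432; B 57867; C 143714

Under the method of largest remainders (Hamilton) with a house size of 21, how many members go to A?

The standard divisor is 302013/21 ≈ 14381.571.
Standard quotas: A 6.9834, B 4.0237, C 9.9929.
Lower quotas: A 6, B 4, C 9 (sum 19, leaving 2 seats).
Remainders in descending order: C 0.9929, A 0.9834, B 0.0237.
The surplus seats go to C, A.
A receives 7.

7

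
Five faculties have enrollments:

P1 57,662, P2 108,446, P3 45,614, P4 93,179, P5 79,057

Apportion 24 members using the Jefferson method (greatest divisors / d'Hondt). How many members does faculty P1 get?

3

Standard divisor 383958/24 ≈ 15998.25; standard quotas: P1 3.604, P2 6.779, P3 2.851, P4 5.824, P5 4.942.
Rounding down gives 3, 6, 2, 5, 4 = 20 seats, so the divisor must be adjusted.
With modified divisor 14800: modified quotas P1 3.896, P2 7.327, P3 3.082, P4 6.296, P5 5.342.
Rounding down: P1 3, P2 7, P3 3, P4 6, P5 5 (total 24).
P1 receives 3.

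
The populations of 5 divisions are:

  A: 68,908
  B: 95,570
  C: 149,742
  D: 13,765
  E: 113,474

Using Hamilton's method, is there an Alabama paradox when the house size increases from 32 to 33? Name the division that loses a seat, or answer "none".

none

At 32 seats: A 5, B 7, C 11, D 1, E 8.
At 33 seats: A 5, B 7, C 11, D 1, E 9.
No division's allocation decreased.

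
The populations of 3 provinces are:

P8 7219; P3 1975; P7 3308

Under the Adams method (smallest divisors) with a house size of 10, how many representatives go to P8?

Standard divisor 12502/10 ≈ 1250.2; standard quotas: P8 5.774, P3 1.580, P7 2.646.
Rounding up gives 6, 2, 3 = 11 seats, so the divisor must be adjusted.
With modified divisor 1500: modified quotas P8 4.813, P3 1.317, P7 2.205.
Rounding up: P8 5, P3 2, P7 3 (total 10).
P8 receives 5.

5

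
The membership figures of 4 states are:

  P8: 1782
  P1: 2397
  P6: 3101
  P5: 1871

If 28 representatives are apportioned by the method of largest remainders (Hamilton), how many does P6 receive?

Standard divisor: 9151 ÷ 28 ≈ 326.821.
Standard quotas: P8 5.453, P1 7.334, P6 9.488, P5 5.725.
Lower quotas: P8 5, P1 7, P6 9, P5 5 (sum 26, leaving 2 seats).
Remainders in descending order: P5 0.725, P6 0.488, P8 0.453, P1 0.334.
The surplus seats go to P5, P6.
P6 receives 10.

10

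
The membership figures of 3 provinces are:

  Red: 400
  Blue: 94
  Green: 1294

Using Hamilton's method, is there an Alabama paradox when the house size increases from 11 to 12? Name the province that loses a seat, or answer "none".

Blue

At 11 seats: Red 2, Blue 1, Green 8.
At 12 seats: Red 3, Blue 0, Green 9.
Blue drops from 1 to 0.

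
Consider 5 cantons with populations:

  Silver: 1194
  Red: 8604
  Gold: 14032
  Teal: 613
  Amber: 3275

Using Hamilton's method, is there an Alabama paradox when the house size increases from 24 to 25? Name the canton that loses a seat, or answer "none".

At 24 seats: Silver 1, Red 7, Gold 12, Teal 1, Amber 3.
At 25 seats: Silver 1, Red 8, Gold 13, Teal 0, Amber 3.
Teal drops from 1 to 0.

Teal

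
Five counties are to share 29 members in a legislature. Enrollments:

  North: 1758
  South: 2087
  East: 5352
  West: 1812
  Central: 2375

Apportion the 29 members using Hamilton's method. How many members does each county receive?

North 4, South 4, East 12, West 4, Central 5

The standard divisor is 13384/29 ≈ 461.517.
Standard quotas: North 3.8092, South 4.5220, East 11.5965, West 3.9262, Central 5.1461.
Lower quotas: North 3, South 4, East 11, West 3, Central 5 (sum 26, leaving 3 seats).
Remainders in descending order: West 0.9262, North 0.8092, East 0.5965, South 0.5220, Central 0.1461.
Largest remainders: West, North, East receive the extra seats.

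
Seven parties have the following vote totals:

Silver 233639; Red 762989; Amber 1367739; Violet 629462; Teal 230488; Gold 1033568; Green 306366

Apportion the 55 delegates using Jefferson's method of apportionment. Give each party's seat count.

Silver 3; Red 9; Amber 17; Violet 8; Teal 2; Gold 13; Green 3

Standard divisor 4564251/55 ≈ 82986.382; standard quotas: Silver 2.815, Red 9.194, Amber 16.481, Violet 7.585, Teal 2.777, Gold 12.455, Green 3.692.
Rounding down gives 2, 9, 16, 7, 2, 12, 3 = 51 seats, so the divisor must be adjusted.
With modified divisor 77350: modified quotas Silver 3.021, Red 9.864, Amber 17.682, Violet 8.138, Teal 2.980, Gold 13.362, Green 3.961.
Rounding down: Silver 3, Red 9, Amber 17, Violet 8, Teal 2, Gold 13, Green 3 (total 55).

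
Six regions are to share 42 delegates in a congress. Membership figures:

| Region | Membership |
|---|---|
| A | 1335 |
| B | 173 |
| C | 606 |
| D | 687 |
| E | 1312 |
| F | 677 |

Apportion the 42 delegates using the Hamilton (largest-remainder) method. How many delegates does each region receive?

A: 12, B: 2, C: 5, D: 6, E: 11, F: 6

Total 4790; standard divisor 4790/42 ≈ 114.048.
Standard quotas: A 11.706, B 1.517, C 5.314, D 6.024, E 11.504, F 5.936.
Lower quotas: A 11, B 1, C 5, D 6, E 11, F 5 (sum 39, leaving 3 seats).
Remainders in descending order: F 0.936, A 0.706, B 0.517, E 0.504, C 0.314, D 0.024.
The surplus seats go to F, A, B.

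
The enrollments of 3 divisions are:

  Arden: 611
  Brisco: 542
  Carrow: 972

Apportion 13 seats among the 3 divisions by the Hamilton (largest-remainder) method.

Arden 4, Brisco 3, Carrow 6

The standard divisor is 2125/13 ≈ 163.462.
Standard quotas: Arden 3.738, Brisco 3.316, Carrow 5.946.
Lower quotas: Arden 3, Brisco 3, Carrow 5 (sum 11, leaving 2 seats).
Remainders in descending order: Carrow 0.946, Arden 0.738, Brisco 0.316.
The surplus seats go to Carrow, Arden.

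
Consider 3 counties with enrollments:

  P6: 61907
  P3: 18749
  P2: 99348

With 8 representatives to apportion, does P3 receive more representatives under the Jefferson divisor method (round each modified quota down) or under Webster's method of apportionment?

Jefferson: P6 3, P3 0, P2 5.
Webster: P6 3, P3 1, P2 4.
P3 gets 0 under Jefferson and 1 under Webster.

Webster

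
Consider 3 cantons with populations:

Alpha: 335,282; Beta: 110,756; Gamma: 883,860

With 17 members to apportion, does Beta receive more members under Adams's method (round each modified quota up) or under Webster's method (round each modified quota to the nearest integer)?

Adams: Alpha 4, Beta 2, Gamma 11.
Webster: Alpha 4, Beta 1, Gamma 12.
Beta gets 2 under Adams and 1 under Webster.

Adams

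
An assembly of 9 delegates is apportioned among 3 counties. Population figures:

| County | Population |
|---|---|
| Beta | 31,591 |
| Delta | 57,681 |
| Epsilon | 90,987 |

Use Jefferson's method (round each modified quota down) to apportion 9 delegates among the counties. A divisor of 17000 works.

Beta=1; Delta=3; Epsilon=5

With modified divisor 17000: modified quotas Beta 1.858, Delta 3.393, Epsilon 5.352.
Rounding down: Beta 1, Delta 3, Epsilon 5 (total 9).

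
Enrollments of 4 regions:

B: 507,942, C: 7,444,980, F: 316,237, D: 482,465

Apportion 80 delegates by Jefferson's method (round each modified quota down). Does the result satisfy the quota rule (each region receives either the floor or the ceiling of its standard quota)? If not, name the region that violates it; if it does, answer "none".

C

Standard quotas: B 4.643, C 68.056, F 2.891, D 4.410.
Jefferson allocation: B 4, C 70, F 2, D 4.
C has quota 68.056 (lower 68, upper 69) but receives 70 — outside the quota interval.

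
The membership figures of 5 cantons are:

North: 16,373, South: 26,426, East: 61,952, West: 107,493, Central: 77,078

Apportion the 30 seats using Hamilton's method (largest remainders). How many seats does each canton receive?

The standard divisor is 289322/30 ≈ 9644.067.
Standard quotas: North 1.6977, South 2.7401, East 6.4238, West 11.1460, Central 7.9923.
Lower quotas: North 1, South 2, East 6, West 11, Central 7 (sum 27, leaving 3 seats).
Remainders in descending order: Central 0.9923, South 0.7401, North 0.6977, East 0.4238, West 0.1460.
Largest remainders: Central, South, North receive the extra seats.

North 2, South 3, East 6, West 11, Central 8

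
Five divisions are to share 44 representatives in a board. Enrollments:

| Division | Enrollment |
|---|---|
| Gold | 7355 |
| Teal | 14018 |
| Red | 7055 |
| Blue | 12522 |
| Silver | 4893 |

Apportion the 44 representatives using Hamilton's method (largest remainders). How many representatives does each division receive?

Gold 7; Teal 13; Red 7; Blue 12; Silver 5

The standard divisor is 45843/44 ≈ 1041.886.
Standard quotas: Gold 7.0593, Teal 13.4544, Red 6.7714, Blue 12.0186, Silver 4.6963.
Lower quotas: Gold 7, Teal 13, Red 6, Blue 12, Silver 4 (sum 42, leaving 2 seats).
Remainders in descending order: Red 0.7714, Silver 0.6963, Teal 0.4544, Gold 0.0593, Blue 0.0186.
Largest remainders: Red, Silver receive the extra seats.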